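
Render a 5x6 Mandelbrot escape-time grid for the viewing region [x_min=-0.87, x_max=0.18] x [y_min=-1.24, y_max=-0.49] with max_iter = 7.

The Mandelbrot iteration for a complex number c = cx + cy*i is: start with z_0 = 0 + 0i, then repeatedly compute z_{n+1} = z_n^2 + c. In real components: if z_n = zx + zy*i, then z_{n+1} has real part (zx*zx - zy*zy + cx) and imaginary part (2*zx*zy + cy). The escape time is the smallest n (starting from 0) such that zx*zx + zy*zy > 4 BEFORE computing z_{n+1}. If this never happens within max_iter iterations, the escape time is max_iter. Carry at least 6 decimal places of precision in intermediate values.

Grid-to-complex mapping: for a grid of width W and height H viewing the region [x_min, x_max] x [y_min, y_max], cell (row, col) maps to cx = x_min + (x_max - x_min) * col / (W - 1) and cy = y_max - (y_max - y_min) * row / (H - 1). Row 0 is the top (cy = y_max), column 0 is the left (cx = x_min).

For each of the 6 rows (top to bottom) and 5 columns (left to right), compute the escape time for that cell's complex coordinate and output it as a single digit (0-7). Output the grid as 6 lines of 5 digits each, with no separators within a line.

Answer: 67777
57777
44775
34574
33453
33332

Derivation:
(row=0, col=0): c = -0.8700 + -0.4900i → escape time 6
(row=0, col=1): c = -0.6075 + -0.4900i → escape time 7
(row=0, col=2): c = -0.3450 + -0.4900i → escape time 7
(row=0, col=3): c = -0.0825 + -0.4900i → escape time 7
(row=0, col=4): c = 0.1800 + -0.4900i → escape time 7
(row=1, col=0): c = -0.8700 + -0.6400i → escape time 5
(row=1, col=1): c = -0.6075 + -0.6400i → escape time 7
(row=1, col=2): c = -0.3450 + -0.6400i → escape time 7
(row=1, col=3): c = -0.0825 + -0.6400i → escape time 7
(row=1, col=4): c = 0.1800 + -0.6400i → escape time 7
(row=2, col=0): c = -0.8700 + -0.7900i → escape time 4
(row=2, col=1): c = -0.6075 + -0.7900i → escape time 4
(row=2, col=2): c = -0.3450 + -0.7900i → escape time 7
(row=2, col=3): c = -0.0825 + -0.7900i → escape time 7
(row=2, col=4): c = 0.1800 + -0.7900i → escape time 5
(row=3, col=0): c = -0.8700 + -0.9400i → escape time 3
(row=3, col=1): c = -0.6075 + -0.9400i → escape time 4
(row=3, col=2): c = -0.3450 + -0.9400i → escape time 5
(row=3, col=3): c = -0.0825 + -0.9400i → escape time 7
(row=3, col=4): c = 0.1800 + -0.9400i → escape time 4
(row=4, col=0): c = -0.8700 + -1.0900i → escape time 3
(row=4, col=1): c = -0.6075 + -1.0900i → escape time 3
(row=4, col=2): c = -0.3450 + -1.0900i → escape time 4
(row=4, col=3): c = -0.0825 + -1.0900i → escape time 5
(row=4, col=4): c = 0.1800 + -1.0900i → escape time 3
(row=5, col=0): c = -0.8700 + -1.2400i → escape time 3
(row=5, col=1): c = -0.6075 + -1.2400i → escape time 3
(row=5, col=2): c = -0.3450 + -1.2400i → escape time 3
(row=5, col=3): c = -0.0825 + -1.2400i → escape time 3
(row=5, col=4): c = 0.1800 + -1.2400i → escape time 2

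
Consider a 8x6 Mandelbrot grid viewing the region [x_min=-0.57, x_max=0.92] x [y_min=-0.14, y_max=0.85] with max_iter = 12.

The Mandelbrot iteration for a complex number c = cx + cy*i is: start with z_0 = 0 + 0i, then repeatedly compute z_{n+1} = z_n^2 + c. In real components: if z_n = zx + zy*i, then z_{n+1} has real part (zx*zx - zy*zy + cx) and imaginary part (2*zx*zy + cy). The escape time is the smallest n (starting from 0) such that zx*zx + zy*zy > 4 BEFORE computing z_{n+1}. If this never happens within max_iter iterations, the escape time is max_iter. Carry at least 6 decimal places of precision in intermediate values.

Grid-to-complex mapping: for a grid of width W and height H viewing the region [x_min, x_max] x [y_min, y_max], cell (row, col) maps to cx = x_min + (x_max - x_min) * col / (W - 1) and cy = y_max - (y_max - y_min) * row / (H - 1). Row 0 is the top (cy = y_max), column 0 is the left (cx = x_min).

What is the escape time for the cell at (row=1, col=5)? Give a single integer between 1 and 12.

z_0 = 0 + 0i, c = 0.4943 + 0.6520i
Iter 1: z = 0.4943 + 0.6520i, |z|^2 = 0.6694
Iter 2: z = 0.3135 + 1.2965i, |z|^2 = 1.7793
Iter 3: z = -1.0885 + 1.4649i, |z|^2 = 3.3308
Iter 4: z = -0.4670 + -2.5371i, |z|^2 = 6.6548
Escaped at iteration 4

Answer: 4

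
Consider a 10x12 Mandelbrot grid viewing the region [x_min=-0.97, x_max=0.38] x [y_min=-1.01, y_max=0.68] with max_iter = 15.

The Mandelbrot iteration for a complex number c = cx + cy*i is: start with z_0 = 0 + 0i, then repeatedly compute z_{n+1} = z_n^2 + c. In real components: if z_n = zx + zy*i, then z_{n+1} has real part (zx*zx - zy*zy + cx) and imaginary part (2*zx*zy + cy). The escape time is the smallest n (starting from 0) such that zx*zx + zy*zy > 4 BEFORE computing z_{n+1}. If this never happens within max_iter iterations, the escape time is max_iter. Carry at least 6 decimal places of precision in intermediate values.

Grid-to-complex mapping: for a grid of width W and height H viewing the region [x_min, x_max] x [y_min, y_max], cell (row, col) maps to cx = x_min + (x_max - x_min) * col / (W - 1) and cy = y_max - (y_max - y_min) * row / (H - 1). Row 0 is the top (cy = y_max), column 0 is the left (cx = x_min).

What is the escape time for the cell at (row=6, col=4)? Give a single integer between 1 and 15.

z_0 = 0 + 0i, c = -0.3700 + -0.2418i
Iter 1: z = -0.3700 + -0.2418i, |z|^2 = 0.1954
Iter 2: z = -0.2916 + -0.0629i, |z|^2 = 0.0890
Iter 3: z = -0.2889 + -0.2052i, |z|^2 = 0.1256
Iter 4: z = -0.3286 + -0.1233i, |z|^2 = 0.1232
Iter 5: z = -0.2772 + -0.1608i, |z|^2 = 0.1027
Iter 6: z = -0.3190 + -0.1527i, |z|^2 = 0.1251
Iter 7: z = -0.2915 + -0.1444i, |z|^2 = 0.1059
Iter 8: z = -0.3059 + -0.1576i, |z|^2 = 0.1184
Iter 9: z = -0.3013 + -0.1454i, |z|^2 = 0.1119
Iter 10: z = -0.3004 + -0.1542i, |z|^2 = 0.1140
Iter 11: z = -0.3036 + -0.1492i, |z|^2 = 0.1144
Iter 12: z = -0.3001 + -0.1512i, |z|^2 = 0.1129
Iter 13: z = -0.3028 + -0.1510i, |z|^2 = 0.1145
Iter 14: z = -0.3011 + -0.1503i, |z|^2 = 0.1133

Answer: 15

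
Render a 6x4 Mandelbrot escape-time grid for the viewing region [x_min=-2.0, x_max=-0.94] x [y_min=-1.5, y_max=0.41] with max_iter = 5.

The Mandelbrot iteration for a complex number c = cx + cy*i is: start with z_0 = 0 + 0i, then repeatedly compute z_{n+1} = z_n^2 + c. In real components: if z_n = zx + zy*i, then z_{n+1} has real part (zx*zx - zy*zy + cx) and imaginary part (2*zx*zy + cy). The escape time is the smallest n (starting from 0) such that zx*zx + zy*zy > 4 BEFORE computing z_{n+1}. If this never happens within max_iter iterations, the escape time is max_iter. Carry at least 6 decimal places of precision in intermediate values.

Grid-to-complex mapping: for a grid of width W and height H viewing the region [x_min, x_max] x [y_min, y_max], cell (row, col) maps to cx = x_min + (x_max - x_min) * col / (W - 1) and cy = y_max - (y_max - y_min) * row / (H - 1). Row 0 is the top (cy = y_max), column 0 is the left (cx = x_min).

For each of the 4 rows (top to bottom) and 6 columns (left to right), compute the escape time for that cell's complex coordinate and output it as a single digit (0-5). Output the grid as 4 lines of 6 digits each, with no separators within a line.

(row=0, col=0): c = -2.0000 + 0.4100i → escape time 1
(row=0, col=1): c = -1.7880 + 0.4100i → escape time 3
(row=0, col=2): c = -1.5760 + 0.4100i → escape time 3
(row=0, col=3): c = -1.3640 + 0.4100i → escape time 5
(row=0, col=4): c = -1.1520 + 0.4100i → escape time 5
(row=0, col=5): c = -0.9400 + 0.4100i → escape time 5
(row=1, col=0): c = -2.0000 + -0.2267i → escape time 1
(row=1, col=1): c = -1.7880 + -0.2267i → escape time 4
(row=1, col=2): c = -1.5760 + -0.2267i → escape time 5
(row=1, col=3): c = -1.3640 + -0.2267i → escape time 5
(row=1, col=4): c = -1.1520 + -0.2267i → escape time 5
(row=1, col=5): c = -0.9400 + -0.2267i → escape time 5
(row=2, col=0): c = -2.0000 + -0.8633i → escape time 1
(row=2, col=1): c = -1.7880 + -0.8633i → escape time 2
(row=2, col=2): c = -1.5760 + -0.8633i → escape time 3
(row=2, col=3): c = -1.3640 + -0.8633i → escape time 3
(row=2, col=4): c = -1.1520 + -0.8633i → escape time 3
(row=2, col=5): c = -0.9400 + -0.8633i → escape time 3
(row=3, col=0): c = -2.0000 + -1.5000i → escape time 1
(row=3, col=1): c = -1.7880 + -1.5000i → escape time 1
(row=3, col=2): c = -1.5760 + -1.5000i → escape time 1
(row=3, col=3): c = -1.3640 + -1.5000i → escape time 1
(row=3, col=4): c = -1.1520 + -1.5000i → escape time 2
(row=3, col=5): c = -0.9400 + -1.5000i → escape time 2

Answer: 133555
145555
123333
111122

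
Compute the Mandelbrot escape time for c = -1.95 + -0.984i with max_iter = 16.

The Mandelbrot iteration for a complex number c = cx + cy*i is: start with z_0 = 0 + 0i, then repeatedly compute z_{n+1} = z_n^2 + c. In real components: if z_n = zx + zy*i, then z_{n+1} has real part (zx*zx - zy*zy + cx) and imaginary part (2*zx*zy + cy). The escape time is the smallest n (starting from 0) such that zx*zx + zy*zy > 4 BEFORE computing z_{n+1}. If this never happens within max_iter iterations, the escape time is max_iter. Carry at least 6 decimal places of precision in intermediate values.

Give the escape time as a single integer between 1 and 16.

z_0 = 0 + 0i, c = -1.9500 + -0.9840i
Iter 1: z = -1.9500 + -0.9840i, |z|^2 = 4.7708
Escaped at iteration 1

Answer: 1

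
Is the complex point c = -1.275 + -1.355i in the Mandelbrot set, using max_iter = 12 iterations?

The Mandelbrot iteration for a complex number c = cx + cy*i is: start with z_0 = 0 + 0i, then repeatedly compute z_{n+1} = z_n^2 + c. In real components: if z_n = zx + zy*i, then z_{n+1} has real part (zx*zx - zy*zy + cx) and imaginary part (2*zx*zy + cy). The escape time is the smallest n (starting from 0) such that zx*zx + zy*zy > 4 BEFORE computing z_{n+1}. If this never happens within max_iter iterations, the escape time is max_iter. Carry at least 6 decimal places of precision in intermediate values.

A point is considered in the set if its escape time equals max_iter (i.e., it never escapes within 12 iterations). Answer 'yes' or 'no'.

Answer: no

Derivation:
z_0 = 0 + 0i, c = -1.2750 + -1.3550i
Iter 1: z = -1.2750 + -1.3550i, |z|^2 = 3.4616
Iter 2: z = -1.4854 + 2.1002i, |z|^2 = 6.6175
Escaped at iteration 2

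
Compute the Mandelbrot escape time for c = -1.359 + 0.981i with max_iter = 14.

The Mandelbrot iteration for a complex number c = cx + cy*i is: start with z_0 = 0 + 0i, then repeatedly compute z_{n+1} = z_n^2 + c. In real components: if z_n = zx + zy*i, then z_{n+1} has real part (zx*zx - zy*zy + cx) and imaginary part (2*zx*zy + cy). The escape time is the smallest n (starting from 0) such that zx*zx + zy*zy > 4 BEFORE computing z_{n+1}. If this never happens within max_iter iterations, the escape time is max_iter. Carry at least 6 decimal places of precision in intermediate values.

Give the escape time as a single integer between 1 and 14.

z_0 = 0 + 0i, c = -1.3590 + 0.9810i
Iter 1: z = -1.3590 + 0.9810i, |z|^2 = 2.8092
Iter 2: z = -0.4745 + -1.6854i, |z|^2 = 3.0656
Iter 3: z = -3.9743 + 2.5803i, |z|^2 = 22.4532
Escaped at iteration 3

Answer: 3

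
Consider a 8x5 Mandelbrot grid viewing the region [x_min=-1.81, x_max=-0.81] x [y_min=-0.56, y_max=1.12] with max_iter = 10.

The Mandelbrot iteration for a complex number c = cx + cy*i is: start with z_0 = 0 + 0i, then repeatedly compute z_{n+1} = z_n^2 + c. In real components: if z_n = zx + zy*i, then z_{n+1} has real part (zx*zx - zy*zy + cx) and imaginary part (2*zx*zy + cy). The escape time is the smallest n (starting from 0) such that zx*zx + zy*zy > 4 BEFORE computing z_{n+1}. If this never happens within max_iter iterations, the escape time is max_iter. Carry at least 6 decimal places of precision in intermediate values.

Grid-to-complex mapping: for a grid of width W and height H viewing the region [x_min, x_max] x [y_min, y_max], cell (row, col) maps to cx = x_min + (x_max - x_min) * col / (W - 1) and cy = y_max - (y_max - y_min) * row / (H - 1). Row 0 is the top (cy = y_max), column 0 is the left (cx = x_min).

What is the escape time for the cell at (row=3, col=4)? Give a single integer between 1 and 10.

z_0 = 0 + 0i, c = -1.2386 + -0.1400i
Iter 1: z = -1.2386 + -0.1400i, |z|^2 = 1.5537
Iter 2: z = 0.2759 + 0.2068i, |z|^2 = 0.1189
Iter 3: z = -1.2052 + -0.0259i, |z|^2 = 1.4532
Iter 4: z = 0.2133 + -0.0776i, |z|^2 = 0.0515
Iter 5: z = -1.1991 + -0.1731i, |z|^2 = 1.4678
Iter 6: z = 0.1693 + 0.2751i, |z|^2 = 0.1043
Iter 7: z = -1.2856 + -0.0469i, |z|^2 = 1.6550
Iter 8: z = 0.4120 + -0.0195i, |z|^2 = 0.1702
Iter 9: z = -1.0692 + -0.1561i, |z|^2 = 1.1675

Answer: 10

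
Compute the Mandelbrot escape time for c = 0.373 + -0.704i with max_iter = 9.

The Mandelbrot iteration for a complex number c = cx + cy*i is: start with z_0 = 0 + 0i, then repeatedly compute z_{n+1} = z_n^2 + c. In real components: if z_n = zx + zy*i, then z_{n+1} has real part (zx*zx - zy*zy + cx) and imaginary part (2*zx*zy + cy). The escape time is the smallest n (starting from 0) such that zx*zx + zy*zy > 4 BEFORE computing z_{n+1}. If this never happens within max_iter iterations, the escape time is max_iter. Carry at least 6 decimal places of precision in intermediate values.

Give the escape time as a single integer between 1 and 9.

z_0 = 0 + 0i, c = 0.3730 + -0.7040i
Iter 1: z = 0.3730 + -0.7040i, |z|^2 = 0.6347
Iter 2: z = 0.0165 + -1.2292i, |z|^2 = 1.5112
Iter 3: z = -1.1376 + -0.7446i, |z|^2 = 1.8486
Iter 4: z = 1.1128 + 0.9901i, |z|^2 = 2.2186
Iter 5: z = 0.6309 + 1.4996i, |z|^2 = 2.6467
Iter 6: z = -1.4777 + 1.1880i, |z|^2 = 3.5950
Iter 7: z = 1.1451 + -4.2151i, |z|^2 = 19.0785
Escaped at iteration 7

Answer: 7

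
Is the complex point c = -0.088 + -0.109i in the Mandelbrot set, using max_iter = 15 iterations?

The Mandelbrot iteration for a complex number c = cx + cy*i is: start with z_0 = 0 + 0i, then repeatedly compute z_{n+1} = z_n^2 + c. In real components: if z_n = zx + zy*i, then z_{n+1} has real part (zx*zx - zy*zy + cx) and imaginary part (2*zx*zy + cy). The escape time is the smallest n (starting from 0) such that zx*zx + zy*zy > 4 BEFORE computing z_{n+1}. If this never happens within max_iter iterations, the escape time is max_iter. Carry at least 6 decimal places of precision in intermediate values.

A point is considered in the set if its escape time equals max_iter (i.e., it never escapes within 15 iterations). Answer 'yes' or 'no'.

z_0 = 0 + 0i, c = -0.0880 + -0.1090i
Iter 1: z = -0.0880 + -0.1090i, |z|^2 = 0.0196
Iter 2: z = -0.0921 + -0.0898i, |z|^2 = 0.0166
Iter 3: z = -0.0876 + -0.0924i, |z|^2 = 0.0162
Iter 4: z = -0.0889 + -0.0928i, |z|^2 = 0.0165
Iter 5: z = -0.0887 + -0.0925i, |z|^2 = 0.0164
Iter 6: z = -0.0887 + -0.0926i, |z|^2 = 0.0164
Iter 7: z = -0.0887 + -0.0926i, |z|^2 = 0.0164
Iter 8: z = -0.0887 + -0.0926i, |z|^2 = 0.0164
Iter 9: z = -0.0887 + -0.0926i, |z|^2 = 0.0164
Iter 10: z = -0.0887 + -0.0926i, |z|^2 = 0.0164
Iter 11: z = -0.0887 + -0.0926i, |z|^2 = 0.0164
Iter 12: z = -0.0887 + -0.0926i, |z|^2 = 0.0164
Iter 13: z = -0.0887 + -0.0926i, |z|^2 = 0.0164
Iter 14: z = -0.0887 + -0.0926i, |z|^2 = 0.0164
Did not escape in 15 iterations → in set

Answer: yes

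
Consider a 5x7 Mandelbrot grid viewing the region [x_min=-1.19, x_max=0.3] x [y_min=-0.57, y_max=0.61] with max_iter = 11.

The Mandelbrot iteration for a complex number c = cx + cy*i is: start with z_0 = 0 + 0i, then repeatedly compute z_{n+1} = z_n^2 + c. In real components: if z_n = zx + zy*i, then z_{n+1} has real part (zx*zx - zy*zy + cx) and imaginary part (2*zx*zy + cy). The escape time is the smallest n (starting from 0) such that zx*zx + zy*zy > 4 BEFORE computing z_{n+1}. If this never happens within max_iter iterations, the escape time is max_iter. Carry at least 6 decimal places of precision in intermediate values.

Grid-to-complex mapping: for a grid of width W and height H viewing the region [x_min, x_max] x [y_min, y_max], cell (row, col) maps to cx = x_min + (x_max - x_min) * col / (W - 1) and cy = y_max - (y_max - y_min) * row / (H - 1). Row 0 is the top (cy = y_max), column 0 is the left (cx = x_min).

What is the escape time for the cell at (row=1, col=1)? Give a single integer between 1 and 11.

z_0 = 0 + 0i, c = -0.8175 + 0.4133i
Iter 1: z = -0.8175 + 0.4133i, |z|^2 = 0.8392
Iter 2: z = -0.3200 + -0.2625i, |z|^2 = 0.1713
Iter 3: z = -0.7840 + 0.5813i, |z|^2 = 0.9525
Iter 4: z = -0.5408 + -0.4982i, |z|^2 = 0.5407
Iter 5: z = -0.7731 + 0.9522i, |z|^2 = 1.5044
Iter 6: z = -1.1264 + -1.0590i, |z|^2 = 2.3903
Iter 7: z = -0.6702 + 2.7991i, |z|^2 = 8.2841
Escaped at iteration 7

Answer: 7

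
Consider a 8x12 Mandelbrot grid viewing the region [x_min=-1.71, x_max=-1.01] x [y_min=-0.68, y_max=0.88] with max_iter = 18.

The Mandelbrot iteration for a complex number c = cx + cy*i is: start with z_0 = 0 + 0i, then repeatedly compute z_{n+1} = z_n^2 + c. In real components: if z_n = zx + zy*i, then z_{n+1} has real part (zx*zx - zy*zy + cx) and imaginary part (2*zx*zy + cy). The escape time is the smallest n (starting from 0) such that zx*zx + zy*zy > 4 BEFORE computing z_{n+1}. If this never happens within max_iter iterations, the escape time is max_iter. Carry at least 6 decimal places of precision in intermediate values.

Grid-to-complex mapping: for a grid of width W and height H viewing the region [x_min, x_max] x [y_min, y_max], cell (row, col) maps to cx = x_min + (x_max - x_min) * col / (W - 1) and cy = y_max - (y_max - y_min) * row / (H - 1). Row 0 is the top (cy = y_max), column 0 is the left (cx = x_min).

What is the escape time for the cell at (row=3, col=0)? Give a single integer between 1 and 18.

Answer: 3

Derivation:
z_0 = 0 + 0i, c = -1.7100 + 0.4545i
Iter 1: z = -1.7100 + 0.4545i, |z|^2 = 3.1307
Iter 2: z = 1.0075 + -1.1000i, |z|^2 = 2.2250
Iter 3: z = -1.9050 + -1.7619i, |z|^2 = 6.7333
Escaped at iteration 3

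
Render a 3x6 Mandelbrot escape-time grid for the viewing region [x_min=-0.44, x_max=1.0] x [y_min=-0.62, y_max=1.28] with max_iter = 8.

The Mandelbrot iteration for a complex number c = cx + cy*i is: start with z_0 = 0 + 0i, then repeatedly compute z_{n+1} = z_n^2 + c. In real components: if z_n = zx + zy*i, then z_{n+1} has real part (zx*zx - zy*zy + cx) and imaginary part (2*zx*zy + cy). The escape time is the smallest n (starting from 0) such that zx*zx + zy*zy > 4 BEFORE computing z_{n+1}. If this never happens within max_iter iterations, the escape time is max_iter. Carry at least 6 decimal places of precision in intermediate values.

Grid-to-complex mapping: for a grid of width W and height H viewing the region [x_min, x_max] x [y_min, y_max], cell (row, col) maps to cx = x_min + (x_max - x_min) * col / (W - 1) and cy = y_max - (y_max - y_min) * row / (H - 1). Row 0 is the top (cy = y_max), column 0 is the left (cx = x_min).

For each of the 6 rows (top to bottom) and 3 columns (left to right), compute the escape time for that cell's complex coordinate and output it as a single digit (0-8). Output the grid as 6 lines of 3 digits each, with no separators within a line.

(row=0, col=0): c = -0.4400 + 1.2800i → escape time 3
(row=0, col=1): c = 0.2800 + 1.2800i → escape time 2
(row=0, col=2): c = 1.0000 + 1.2800i → escape time 2
(row=1, col=0): c = -0.4400 + 0.9000i → escape time 5
(row=1, col=1): c = 0.2800 + 0.9000i → escape time 4
(row=1, col=2): c = 1.0000 + 0.9000i → escape time 2
(row=2, col=0): c = -0.4400 + 0.5200i → escape time 8
(row=2, col=1): c = 0.2800 + 0.5200i → escape time 8
(row=2, col=2): c = 1.0000 + 0.5200i → escape time 2
(row=3, col=0): c = -0.4400 + 0.1400i → escape time 8
(row=3, col=1): c = 0.2800 + 0.1400i → escape time 8
(row=3, col=2): c = 1.0000 + 0.1400i → escape time 2
(row=4, col=0): c = -0.4400 + -0.2400i → escape time 8
(row=4, col=1): c = 0.2800 + -0.2400i → escape time 8
(row=4, col=2): c = 1.0000 + -0.2400i → escape time 2
(row=5, col=0): c = -0.4400 + -0.6200i → escape time 8
(row=5, col=1): c = 0.2800 + -0.6200i → escape time 8
(row=5, col=2): c = 1.0000 + -0.6200i → escape time 2

Answer: 322
542
882
882
882
882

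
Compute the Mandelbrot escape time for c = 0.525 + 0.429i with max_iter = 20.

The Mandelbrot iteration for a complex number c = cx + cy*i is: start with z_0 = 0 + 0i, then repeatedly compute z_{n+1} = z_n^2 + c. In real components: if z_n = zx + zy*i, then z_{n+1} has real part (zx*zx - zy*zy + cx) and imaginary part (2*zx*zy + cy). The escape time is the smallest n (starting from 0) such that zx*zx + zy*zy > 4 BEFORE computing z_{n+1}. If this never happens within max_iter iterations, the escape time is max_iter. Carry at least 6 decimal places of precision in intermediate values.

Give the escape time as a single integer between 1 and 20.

Answer: 5

Derivation:
z_0 = 0 + 0i, c = 0.5250 + 0.4290i
Iter 1: z = 0.5250 + 0.4290i, |z|^2 = 0.4597
Iter 2: z = 0.6166 + 0.8795i, |z|^2 = 1.1536
Iter 3: z = 0.1317 + 1.5135i, |z|^2 = 2.3081
Iter 4: z = -1.7484 + 0.8278i, |z|^2 = 3.7420
Iter 5: z = 2.8965 + -2.4655i, |z|^2 = 14.4687
Escaped at iteration 5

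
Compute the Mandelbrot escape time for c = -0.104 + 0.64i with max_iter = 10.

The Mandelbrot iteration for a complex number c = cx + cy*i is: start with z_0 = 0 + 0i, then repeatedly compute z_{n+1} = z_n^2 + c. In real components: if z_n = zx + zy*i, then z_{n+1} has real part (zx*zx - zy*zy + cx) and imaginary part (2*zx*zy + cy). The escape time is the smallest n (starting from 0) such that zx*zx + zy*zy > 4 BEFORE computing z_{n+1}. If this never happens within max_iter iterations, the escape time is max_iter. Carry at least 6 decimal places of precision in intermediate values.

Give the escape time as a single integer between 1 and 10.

z_0 = 0 + 0i, c = -0.1040 + 0.6400i
Iter 1: z = -0.1040 + 0.6400i, |z|^2 = 0.4204
Iter 2: z = -0.5028 + 0.5069i, |z|^2 = 0.5097
Iter 3: z = -0.1081 + 0.1303i, |z|^2 = 0.0287
Iter 4: z = -0.1093 + 0.6118i, |z|^2 = 0.3863
Iter 5: z = -0.4664 + 0.5063i, |z|^2 = 0.4738
Iter 6: z = -0.1428 + 0.1678i, |z|^2 = 0.0485
Iter 7: z = -0.1118 + 0.5921i, |z|^2 = 0.3631
Iter 8: z = -0.4421 + 0.5077i, |z|^2 = 0.4532
Iter 9: z = -0.1663 + 0.1911i, |z|^2 = 0.0642

Answer: 10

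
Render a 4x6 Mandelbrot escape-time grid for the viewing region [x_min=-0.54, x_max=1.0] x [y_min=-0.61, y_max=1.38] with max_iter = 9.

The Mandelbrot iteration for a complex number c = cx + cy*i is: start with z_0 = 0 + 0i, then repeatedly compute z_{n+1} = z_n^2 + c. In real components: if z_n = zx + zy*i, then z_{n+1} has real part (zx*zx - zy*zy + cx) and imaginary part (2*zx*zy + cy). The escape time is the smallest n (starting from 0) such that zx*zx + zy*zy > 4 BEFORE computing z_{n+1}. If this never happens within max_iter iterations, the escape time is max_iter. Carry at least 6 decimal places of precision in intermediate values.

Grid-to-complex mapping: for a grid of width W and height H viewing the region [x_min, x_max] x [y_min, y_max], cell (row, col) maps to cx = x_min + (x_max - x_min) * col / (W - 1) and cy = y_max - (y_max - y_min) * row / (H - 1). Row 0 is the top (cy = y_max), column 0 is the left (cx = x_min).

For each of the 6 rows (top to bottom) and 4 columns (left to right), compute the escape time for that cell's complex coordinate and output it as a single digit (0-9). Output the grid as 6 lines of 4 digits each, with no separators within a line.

Answer: 2222
4932
9952
9952
9952
9942

Derivation:
(row=0, col=0): c = -0.5400 + 1.3800i → escape time 2
(row=0, col=1): c = -0.0267 + 1.3800i → escape time 2
(row=0, col=2): c = 0.4867 + 1.3800i → escape time 2
(row=0, col=3): c = 1.0000 + 1.3800i → escape time 2
(row=1, col=0): c = -0.5400 + 0.9820i → escape time 4
(row=1, col=1): c = -0.0267 + 0.9820i → escape time 9
(row=1, col=2): c = 0.4867 + 0.9820i → escape time 3
(row=1, col=3): c = 1.0000 + 0.9820i → escape time 2
(row=2, col=0): c = -0.5400 + 0.5840i → escape time 9
(row=2, col=1): c = -0.0267 + 0.5840i → escape time 9
(row=2, col=2): c = 0.4867 + 0.5840i → escape time 5
(row=2, col=3): c = 1.0000 + 0.5840i → escape time 2
(row=3, col=0): c = -0.5400 + 0.1860i → escape time 9
(row=3, col=1): c = -0.0267 + 0.1860i → escape time 9
(row=3, col=2): c = 0.4867 + 0.1860i → escape time 5
(row=3, col=3): c = 1.0000 + 0.1860i → escape time 2
(row=4, col=0): c = -0.5400 + -0.2120i → escape time 9
(row=4, col=1): c = -0.0267 + -0.2120i → escape time 9
(row=4, col=2): c = 0.4867 + -0.2120i → escape time 5
(row=4, col=3): c = 1.0000 + -0.2120i → escape time 2
(row=5, col=0): c = -0.5400 + -0.6100i → escape time 9
(row=5, col=1): c = -0.0267 + -0.6100i → escape time 9
(row=5, col=2): c = 0.4867 + -0.6100i → escape time 4
(row=5, col=3): c = 1.0000 + -0.6100i → escape time 2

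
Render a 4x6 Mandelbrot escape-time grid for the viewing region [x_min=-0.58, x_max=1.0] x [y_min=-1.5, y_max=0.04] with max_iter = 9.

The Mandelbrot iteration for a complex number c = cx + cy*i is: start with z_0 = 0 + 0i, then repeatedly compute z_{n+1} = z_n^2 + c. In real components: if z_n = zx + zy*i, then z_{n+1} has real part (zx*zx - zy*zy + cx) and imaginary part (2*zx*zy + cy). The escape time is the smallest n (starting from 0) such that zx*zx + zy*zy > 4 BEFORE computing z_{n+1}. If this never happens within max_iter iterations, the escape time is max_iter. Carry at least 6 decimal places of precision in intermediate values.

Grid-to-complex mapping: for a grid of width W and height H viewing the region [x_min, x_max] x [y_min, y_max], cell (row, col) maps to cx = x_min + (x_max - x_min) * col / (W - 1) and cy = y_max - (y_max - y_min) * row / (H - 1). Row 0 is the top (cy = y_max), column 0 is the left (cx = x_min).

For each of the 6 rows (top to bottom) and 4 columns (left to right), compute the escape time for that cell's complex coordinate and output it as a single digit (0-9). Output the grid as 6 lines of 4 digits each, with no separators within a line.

(row=0, col=0): c = -0.5800 + 0.0400i → escape time 9
(row=0, col=1): c = -0.0533 + 0.0400i → escape time 9
(row=0, col=2): c = 0.4733 + 0.0400i → escape time 5
(row=0, col=3): c = 1.0000 + 0.0400i → escape time 2
(row=1, col=0): c = -0.5800 + -0.2680i → escape time 9
(row=1, col=1): c = -0.0533 + -0.2680i → escape time 9
(row=1, col=2): c = 0.4733 + -0.2680i → escape time 6
(row=1, col=3): c = 1.0000 + -0.2680i → escape time 2
(row=2, col=0): c = -0.5800 + -0.5760i → escape time 9
(row=2, col=1): c = -0.0533 + -0.5760i → escape time 9
(row=2, col=2): c = 0.4733 + -0.5760i → escape time 5
(row=2, col=3): c = 1.0000 + -0.5760i → escape time 2
(row=3, col=0): c = -0.5800 + -0.8840i → escape time 4
(row=3, col=1): c = -0.0533 + -0.8840i → escape time 9
(row=3, col=2): c = 0.4733 + -0.8840i → escape time 3
(row=3, col=3): c = 1.0000 + -0.8840i → escape time 2
(row=4, col=0): c = -0.5800 + -1.1920i → escape time 3
(row=4, col=1): c = -0.0533 + -1.1920i → escape time 3
(row=4, col=2): c = 0.4733 + -1.1920i → escape time 2
(row=4, col=3): c = 1.0000 + -1.1920i → escape time 2
(row=5, col=0): c = -0.5800 + -1.5000i → escape time 2
(row=5, col=1): c = -0.0533 + -1.5000i → escape time 2
(row=5, col=2): c = 0.4733 + -1.5000i → escape time 2
(row=5, col=3): c = 1.0000 + -1.5000i → escape time 2

Answer: 9952
9962
9952
4932
3322
2222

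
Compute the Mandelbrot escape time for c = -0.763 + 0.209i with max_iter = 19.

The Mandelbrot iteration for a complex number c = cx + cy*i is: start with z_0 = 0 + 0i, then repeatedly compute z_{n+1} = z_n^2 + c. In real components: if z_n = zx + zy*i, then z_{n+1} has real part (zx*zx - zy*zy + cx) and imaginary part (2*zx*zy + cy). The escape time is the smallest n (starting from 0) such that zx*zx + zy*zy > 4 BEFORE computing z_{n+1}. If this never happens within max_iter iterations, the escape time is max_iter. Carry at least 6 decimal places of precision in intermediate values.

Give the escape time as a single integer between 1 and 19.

z_0 = 0 + 0i, c = -0.7630 + 0.2090i
Iter 1: z = -0.7630 + 0.2090i, |z|^2 = 0.6259
Iter 2: z = -0.2245 + -0.1099i, |z|^2 = 0.0625
Iter 3: z = -0.7247 + 0.2584i, |z|^2 = 0.5919
Iter 4: z = -0.3046 + -0.1655i, |z|^2 = 0.1202
Iter 5: z = -0.6976 + 0.3098i, |z|^2 = 0.5826
Iter 6: z = -0.3723 + -0.2232i, |z|^2 = 0.1885
Iter 7: z = -0.6742 + 0.3752i, |z|^2 = 0.5953
Iter 8: z = -0.4492 + -0.2970i, |z|^2 = 0.2900
Iter 9: z = -0.6494 + 0.4758i, |z|^2 = 0.6481
Iter 10: z = -0.5677 + -0.4090i, |z|^2 = 0.4896
Iter 11: z = -0.6079 + 0.6733i, |z|^2 = 0.8230
Iter 12: z = -0.8468 + -0.6097i, |z|^2 = 1.0888
Iter 13: z = -0.4176 + 1.2416i, |z|^2 = 1.7160
Iter 14: z = -2.1301 + -0.8281i, |z|^2 = 5.2233
Escaped at iteration 14

Answer: 14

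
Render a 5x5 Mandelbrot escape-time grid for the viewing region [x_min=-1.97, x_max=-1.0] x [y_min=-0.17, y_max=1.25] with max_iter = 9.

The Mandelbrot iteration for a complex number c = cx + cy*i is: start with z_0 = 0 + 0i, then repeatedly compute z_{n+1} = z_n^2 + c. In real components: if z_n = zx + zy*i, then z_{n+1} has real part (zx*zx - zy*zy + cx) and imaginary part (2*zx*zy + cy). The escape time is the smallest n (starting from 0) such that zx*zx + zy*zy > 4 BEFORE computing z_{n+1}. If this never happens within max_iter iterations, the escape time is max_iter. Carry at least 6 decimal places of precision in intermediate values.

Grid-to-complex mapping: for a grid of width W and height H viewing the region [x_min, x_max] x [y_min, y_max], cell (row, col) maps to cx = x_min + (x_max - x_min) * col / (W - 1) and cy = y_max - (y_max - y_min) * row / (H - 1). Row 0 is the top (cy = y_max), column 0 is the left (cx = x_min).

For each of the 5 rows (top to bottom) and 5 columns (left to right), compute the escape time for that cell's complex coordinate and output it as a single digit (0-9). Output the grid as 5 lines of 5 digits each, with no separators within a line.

(row=0, col=0): c = -1.9700 + 1.2500i → escape time 1
(row=0, col=1): c = -1.7275 + 1.2500i → escape time 1
(row=0, col=2): c = -1.4850 + 1.2500i → escape time 2
(row=0, col=3): c = -1.2425 + 1.2500i → escape time 2
(row=0, col=4): c = -1.0000 + 1.2500i → escape time 2
(row=1, col=0): c = -1.9700 + 0.8950i → escape time 1
(row=1, col=1): c = -1.7275 + 0.8950i → escape time 2
(row=1, col=2): c = -1.4850 + 0.8950i → escape time 3
(row=1, col=3): c = -1.2425 + 0.8950i → escape time 3
(row=1, col=4): c = -1.0000 + 0.8950i → escape time 3
(row=2, col=0): c = -1.9700 + 0.5400i → escape time 1
(row=2, col=1): c = -1.7275 + 0.5400i → escape time 3
(row=2, col=2): c = -1.4850 + 0.5400i → escape time 3
(row=2, col=3): c = -1.2425 + 0.5400i → escape time 4
(row=2, col=4): c = -1.0000 + 0.5400i → escape time 5
(row=3, col=0): c = -1.9700 + 0.1850i → escape time 3
(row=3, col=1): c = -1.7275 + 0.1850i → escape time 4
(row=3, col=2): c = -1.4850 + 0.1850i → escape time 5
(row=3, col=3): c = -1.2425 + 0.1850i → escape time 9
(row=3, col=4): c = -1.0000 + 0.1850i → escape time 9
(row=4, col=0): c = -1.9700 + -0.1700i → escape time 3
(row=4, col=1): c = -1.7275 + -0.1700i → escape time 4
(row=4, col=2): c = -1.4850 + -0.1700i → escape time 5
(row=4, col=3): c = -1.2425 + -0.1700i → escape time 9
(row=4, col=4): c = -1.0000 + -0.1700i → escape time 9

Answer: 11222
12333
13345
34599
34599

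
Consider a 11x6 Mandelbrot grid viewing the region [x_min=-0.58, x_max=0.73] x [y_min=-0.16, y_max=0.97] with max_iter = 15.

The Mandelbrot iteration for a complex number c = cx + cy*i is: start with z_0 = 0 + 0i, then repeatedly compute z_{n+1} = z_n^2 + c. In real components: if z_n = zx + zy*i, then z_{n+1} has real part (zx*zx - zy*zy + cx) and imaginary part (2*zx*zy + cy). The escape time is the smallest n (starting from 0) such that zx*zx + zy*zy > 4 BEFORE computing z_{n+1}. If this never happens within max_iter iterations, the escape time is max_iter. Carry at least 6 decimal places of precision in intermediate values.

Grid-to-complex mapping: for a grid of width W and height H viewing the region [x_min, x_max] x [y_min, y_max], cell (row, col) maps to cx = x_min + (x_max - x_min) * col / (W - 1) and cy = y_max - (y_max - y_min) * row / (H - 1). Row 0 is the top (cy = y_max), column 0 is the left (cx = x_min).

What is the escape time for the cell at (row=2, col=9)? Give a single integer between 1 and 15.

z_0 = 0 + 0i, c = 0.5990 + 0.5180i
Iter 1: z = 0.5990 + 0.5180i, |z|^2 = 0.6271
Iter 2: z = 0.6895 + 1.1386i, |z|^2 = 1.7717
Iter 3: z = -0.2219 + 2.0880i, |z|^2 = 4.4091
Escaped at iteration 3

Answer: 3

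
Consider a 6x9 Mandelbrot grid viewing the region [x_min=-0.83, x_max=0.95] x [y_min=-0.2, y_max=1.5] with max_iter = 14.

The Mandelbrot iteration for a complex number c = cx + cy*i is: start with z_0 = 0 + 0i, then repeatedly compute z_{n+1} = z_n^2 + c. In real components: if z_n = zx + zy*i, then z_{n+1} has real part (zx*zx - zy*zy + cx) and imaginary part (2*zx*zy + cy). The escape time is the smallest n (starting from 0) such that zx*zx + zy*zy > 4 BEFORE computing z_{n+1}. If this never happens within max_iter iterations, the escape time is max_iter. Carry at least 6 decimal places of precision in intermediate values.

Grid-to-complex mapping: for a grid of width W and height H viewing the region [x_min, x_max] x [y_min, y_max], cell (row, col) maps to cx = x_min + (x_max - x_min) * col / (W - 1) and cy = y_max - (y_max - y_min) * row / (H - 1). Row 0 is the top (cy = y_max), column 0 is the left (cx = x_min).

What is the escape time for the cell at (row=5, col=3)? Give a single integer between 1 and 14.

Answer: 14

Derivation:
z_0 = 0 + 0i, c = 0.2380 + 0.4375i
Iter 1: z = 0.2380 + 0.4375i, |z|^2 = 0.2481
Iter 2: z = 0.1032 + 0.6458i, |z|^2 = 0.4277
Iter 3: z = -0.1683 + 0.5708i, |z|^2 = 0.3542
Iter 4: z = -0.0595 + 0.2453i, |z|^2 = 0.0637
Iter 5: z = 0.1814 + 0.4083i, |z|^2 = 0.1996
Iter 6: z = 0.1042 + 0.5856i, |z|^2 = 0.3538
Iter 7: z = -0.0941 + 0.5595i, |z|^2 = 0.3219
Iter 8: z = -0.0662 + 0.3322i, |z|^2 = 0.1148
Iter 9: z = 0.1320 + 0.3935i, |z|^2 = 0.1723
Iter 10: z = 0.1006 + 0.5414i, |z|^2 = 0.3032
Iter 11: z = -0.0450 + 0.5464i, |z|^2 = 0.3006
Iter 12: z = -0.0585 + 0.3883i, |z|^2 = 0.1542
Iter 13: z = 0.0906 + 0.3920i, |z|^2 = 0.1619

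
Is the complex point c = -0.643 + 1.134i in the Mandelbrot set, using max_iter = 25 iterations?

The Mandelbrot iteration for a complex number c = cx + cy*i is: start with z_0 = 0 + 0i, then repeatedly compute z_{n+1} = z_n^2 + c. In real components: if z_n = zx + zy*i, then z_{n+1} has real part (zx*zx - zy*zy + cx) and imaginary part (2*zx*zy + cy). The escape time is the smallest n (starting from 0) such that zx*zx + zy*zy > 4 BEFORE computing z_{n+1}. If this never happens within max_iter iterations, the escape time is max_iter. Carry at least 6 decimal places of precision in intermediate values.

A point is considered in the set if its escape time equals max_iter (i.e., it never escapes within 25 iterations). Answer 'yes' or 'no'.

Answer: no

Derivation:
z_0 = 0 + 0i, c = -0.6430 + 1.1340i
Iter 1: z = -0.6430 + 1.1340i, |z|^2 = 1.6994
Iter 2: z = -1.5155 + -0.3243i, |z|^2 = 2.4019
Iter 3: z = 1.5486 + 2.1170i, |z|^2 = 6.8799
Escaped at iteration 3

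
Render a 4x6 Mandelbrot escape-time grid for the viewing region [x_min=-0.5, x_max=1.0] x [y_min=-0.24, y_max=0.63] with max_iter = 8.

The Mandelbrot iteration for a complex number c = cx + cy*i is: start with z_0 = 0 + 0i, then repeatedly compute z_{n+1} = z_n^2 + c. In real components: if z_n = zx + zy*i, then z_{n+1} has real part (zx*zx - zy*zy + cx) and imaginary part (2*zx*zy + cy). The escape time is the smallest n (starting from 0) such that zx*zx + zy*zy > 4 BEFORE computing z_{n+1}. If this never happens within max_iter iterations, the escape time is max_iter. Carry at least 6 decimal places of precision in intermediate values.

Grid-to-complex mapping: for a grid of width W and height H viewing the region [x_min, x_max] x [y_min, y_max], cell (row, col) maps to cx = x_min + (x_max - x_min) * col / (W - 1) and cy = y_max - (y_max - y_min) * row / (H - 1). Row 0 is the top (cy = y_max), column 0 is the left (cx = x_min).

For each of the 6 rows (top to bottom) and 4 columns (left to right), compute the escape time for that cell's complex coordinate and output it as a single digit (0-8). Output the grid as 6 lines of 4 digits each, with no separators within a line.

Answer: 8842
8852
8852
8852
8852
8852

Derivation:
(row=0, col=0): c = -0.5000 + 0.6300i → escape time 8
(row=0, col=1): c = 0.0000 + 0.6300i → escape time 8
(row=0, col=2): c = 0.5000 + 0.6300i → escape time 4
(row=0, col=3): c = 1.0000 + 0.6300i → escape time 2
(row=1, col=0): c = -0.5000 + 0.4560i → escape time 8
(row=1, col=1): c = 0.0000 + 0.4560i → escape time 8
(row=1, col=2): c = 0.5000 + 0.4560i → escape time 5
(row=1, col=3): c = 1.0000 + 0.4560i → escape time 2
(row=2, col=0): c = -0.5000 + 0.2820i → escape time 8
(row=2, col=1): c = 0.0000 + 0.2820i → escape time 8
(row=2, col=2): c = 0.5000 + 0.2820i → escape time 5
(row=2, col=3): c = 1.0000 + 0.2820i → escape time 2
(row=3, col=0): c = -0.5000 + 0.1080i → escape time 8
(row=3, col=1): c = 0.0000 + 0.1080i → escape time 8
(row=3, col=2): c = 0.5000 + 0.1080i → escape time 5
(row=3, col=3): c = 1.0000 + 0.1080i → escape time 2
(row=4, col=0): c = -0.5000 + -0.0660i → escape time 8
(row=4, col=1): c = 0.0000 + -0.0660i → escape time 8
(row=4, col=2): c = 0.5000 + -0.0660i → escape time 5
(row=4, col=3): c = 1.0000 + -0.0660i → escape time 2
(row=5, col=0): c = -0.5000 + -0.2400i → escape time 8
(row=5, col=1): c = 0.0000 + -0.2400i → escape time 8
(row=5, col=2): c = 0.5000 + -0.2400i → escape time 5
(row=5, col=3): c = 1.0000 + -0.2400i → escape time 2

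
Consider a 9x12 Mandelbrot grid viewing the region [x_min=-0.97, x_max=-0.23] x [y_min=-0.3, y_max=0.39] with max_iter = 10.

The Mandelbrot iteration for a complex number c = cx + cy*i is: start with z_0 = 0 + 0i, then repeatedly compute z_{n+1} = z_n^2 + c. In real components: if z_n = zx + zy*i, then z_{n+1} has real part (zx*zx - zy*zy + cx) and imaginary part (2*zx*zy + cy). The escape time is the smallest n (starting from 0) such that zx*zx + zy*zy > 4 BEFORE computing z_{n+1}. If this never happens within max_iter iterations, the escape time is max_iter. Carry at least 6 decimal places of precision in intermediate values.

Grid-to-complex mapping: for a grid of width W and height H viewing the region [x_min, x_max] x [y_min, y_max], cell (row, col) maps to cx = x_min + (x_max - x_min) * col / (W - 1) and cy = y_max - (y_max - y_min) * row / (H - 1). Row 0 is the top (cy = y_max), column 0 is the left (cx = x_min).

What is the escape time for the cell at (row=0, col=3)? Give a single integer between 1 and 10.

Answer: 10

Derivation:
z_0 = 0 + 0i, c = -0.6925 + 0.3900i
Iter 1: z = -0.6925 + 0.3900i, |z|^2 = 0.6317
Iter 2: z = -0.3650 + -0.1502i, |z|^2 = 0.1558
Iter 3: z = -0.5818 + 0.4996i, |z|^2 = 0.5881
Iter 4: z = -0.6036 + -0.1913i, |z|^2 = 0.4010
Iter 5: z = -0.3647 + 0.6210i, |z|^2 = 0.5187
Iter 6: z = -0.9451 + -0.0630i, |z|^2 = 0.8972
Iter 7: z = 0.1968 + 0.5091i, |z|^2 = 0.2979
Iter 8: z = -0.9129 + 0.5904i, |z|^2 = 1.1820
Iter 9: z = -0.2076 + -0.6880i, |z|^2 = 0.5164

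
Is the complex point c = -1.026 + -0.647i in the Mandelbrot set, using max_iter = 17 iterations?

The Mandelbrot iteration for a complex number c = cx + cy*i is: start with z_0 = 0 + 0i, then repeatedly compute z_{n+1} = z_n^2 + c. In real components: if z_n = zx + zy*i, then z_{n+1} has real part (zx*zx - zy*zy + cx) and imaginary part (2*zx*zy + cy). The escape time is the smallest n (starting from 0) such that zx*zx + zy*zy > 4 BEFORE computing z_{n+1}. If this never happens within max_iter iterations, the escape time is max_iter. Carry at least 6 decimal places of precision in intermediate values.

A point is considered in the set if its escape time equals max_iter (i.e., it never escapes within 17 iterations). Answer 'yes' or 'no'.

Answer: no

Derivation:
z_0 = 0 + 0i, c = -1.0260 + -0.6470i
Iter 1: z = -1.0260 + -0.6470i, |z|^2 = 1.4713
Iter 2: z = -0.3919 + 0.6806i, |z|^2 = 0.6169
Iter 3: z = -1.3357 + -1.1805i, |z|^2 = 3.1777
Iter 4: z = -0.6357 + 2.5066i, |z|^2 = 6.6871
Escaped at iteration 4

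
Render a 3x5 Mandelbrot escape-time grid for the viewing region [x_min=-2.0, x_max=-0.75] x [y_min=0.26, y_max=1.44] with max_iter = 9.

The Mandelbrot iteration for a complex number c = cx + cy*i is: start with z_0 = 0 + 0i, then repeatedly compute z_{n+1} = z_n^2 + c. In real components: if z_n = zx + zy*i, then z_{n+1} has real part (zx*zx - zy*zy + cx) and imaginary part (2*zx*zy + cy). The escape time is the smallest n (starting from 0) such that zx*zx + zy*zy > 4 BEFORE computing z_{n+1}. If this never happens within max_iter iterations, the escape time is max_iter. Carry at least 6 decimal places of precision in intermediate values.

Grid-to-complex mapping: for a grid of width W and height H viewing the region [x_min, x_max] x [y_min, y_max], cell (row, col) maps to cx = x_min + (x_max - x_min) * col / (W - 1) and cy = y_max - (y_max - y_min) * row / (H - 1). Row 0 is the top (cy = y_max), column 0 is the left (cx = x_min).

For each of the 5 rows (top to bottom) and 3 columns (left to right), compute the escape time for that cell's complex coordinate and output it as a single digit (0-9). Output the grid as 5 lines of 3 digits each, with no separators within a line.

Answer: 122
123
134
136
169

Derivation:
(row=0, col=0): c = -2.0000 + 1.4400i → escape time 1
(row=0, col=1): c = -1.3750 + 1.4400i → escape time 2
(row=0, col=2): c = -0.7500 + 1.4400i → escape time 2
(row=1, col=0): c = -2.0000 + 1.1450i → escape time 1
(row=1, col=1): c = -1.3750 + 1.1450i → escape time 2
(row=1, col=2): c = -0.7500 + 1.1450i → escape time 3
(row=2, col=0): c = -2.0000 + 0.8500i → escape time 1
(row=2, col=1): c = -1.3750 + 0.8500i → escape time 3
(row=2, col=2): c = -0.7500 + 0.8500i → escape time 4
(row=3, col=0): c = -2.0000 + 0.5550i → escape time 1
(row=3, col=1): c = -1.3750 + 0.5550i → escape time 3
(row=3, col=2): c = -0.7500 + 0.5550i → escape time 6
(row=4, col=0): c = -2.0000 + 0.2600i → escape time 1
(row=4, col=1): c = -1.3750 + 0.2600i → escape time 6
(row=4, col=2): c = -0.7500 + 0.2600i → escape time 9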